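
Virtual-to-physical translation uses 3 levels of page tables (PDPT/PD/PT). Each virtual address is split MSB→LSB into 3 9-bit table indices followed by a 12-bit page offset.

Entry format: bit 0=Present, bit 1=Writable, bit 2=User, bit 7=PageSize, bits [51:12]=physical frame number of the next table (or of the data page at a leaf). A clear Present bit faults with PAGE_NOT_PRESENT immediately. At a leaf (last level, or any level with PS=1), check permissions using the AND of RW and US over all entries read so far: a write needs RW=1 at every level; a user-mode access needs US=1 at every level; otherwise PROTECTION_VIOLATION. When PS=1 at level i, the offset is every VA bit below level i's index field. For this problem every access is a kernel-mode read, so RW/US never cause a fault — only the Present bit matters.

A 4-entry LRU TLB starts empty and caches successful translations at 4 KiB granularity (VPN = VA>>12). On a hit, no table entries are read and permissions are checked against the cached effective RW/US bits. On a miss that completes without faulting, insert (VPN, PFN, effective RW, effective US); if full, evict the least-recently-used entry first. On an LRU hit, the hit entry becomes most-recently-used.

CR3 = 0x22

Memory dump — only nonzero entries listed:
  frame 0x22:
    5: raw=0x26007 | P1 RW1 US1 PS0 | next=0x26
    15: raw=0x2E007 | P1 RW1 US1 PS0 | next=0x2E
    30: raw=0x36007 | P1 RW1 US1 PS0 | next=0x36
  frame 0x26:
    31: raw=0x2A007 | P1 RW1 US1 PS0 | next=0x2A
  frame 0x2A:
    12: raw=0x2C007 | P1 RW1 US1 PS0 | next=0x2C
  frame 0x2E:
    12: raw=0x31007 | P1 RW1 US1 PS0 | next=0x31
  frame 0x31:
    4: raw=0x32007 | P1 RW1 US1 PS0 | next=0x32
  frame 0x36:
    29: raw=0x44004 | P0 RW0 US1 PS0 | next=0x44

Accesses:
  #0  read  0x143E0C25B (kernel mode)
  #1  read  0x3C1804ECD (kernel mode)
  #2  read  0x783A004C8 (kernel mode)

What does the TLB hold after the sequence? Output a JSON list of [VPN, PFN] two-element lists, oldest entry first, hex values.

Walk each access:
#0 VA=0x143E0C25B (r,kernel):
  L0 @0x22[5] → 0x26007  P=1,RW=1,US=1,PS=0
  L1 @0x26[31] → 0x2A007  P=1,RW=1,US=1,PS=0
  L2 @0x2A[12] → 0x2C007  P=1,RW=1,US=1,PS=0
  ⇒ phys 0x2C25B  [3 reads]
#1 VA=0x3C1804ECD (r,kernel):
  L0 @0x22[15] → 0x2E007  P=1,RW=1,US=1,PS=0
  L1 @0x2E[12] → 0x31007  P=1,RW=1,US=1,PS=0
  L2 @0x31[4] → 0x32007  P=1,RW=1,US=1,PS=0
  ⇒ phys 0x32ECD  [3 reads]
#2 VA=0x783A004C8 (r,kernel):
  L0 @0x22[30] → 0x36007  P=1,RW=1,US=1,PS=0
  L1 @0x36[29] → 0x44004  P=0,RW=0,US=1,PS=0
  ⇒ fault: PAGE_NOT_PRESENT  — 2 lookups

TLB: [["0x143E0C", "0x2C"], ["0x3C1804", "0x32"]]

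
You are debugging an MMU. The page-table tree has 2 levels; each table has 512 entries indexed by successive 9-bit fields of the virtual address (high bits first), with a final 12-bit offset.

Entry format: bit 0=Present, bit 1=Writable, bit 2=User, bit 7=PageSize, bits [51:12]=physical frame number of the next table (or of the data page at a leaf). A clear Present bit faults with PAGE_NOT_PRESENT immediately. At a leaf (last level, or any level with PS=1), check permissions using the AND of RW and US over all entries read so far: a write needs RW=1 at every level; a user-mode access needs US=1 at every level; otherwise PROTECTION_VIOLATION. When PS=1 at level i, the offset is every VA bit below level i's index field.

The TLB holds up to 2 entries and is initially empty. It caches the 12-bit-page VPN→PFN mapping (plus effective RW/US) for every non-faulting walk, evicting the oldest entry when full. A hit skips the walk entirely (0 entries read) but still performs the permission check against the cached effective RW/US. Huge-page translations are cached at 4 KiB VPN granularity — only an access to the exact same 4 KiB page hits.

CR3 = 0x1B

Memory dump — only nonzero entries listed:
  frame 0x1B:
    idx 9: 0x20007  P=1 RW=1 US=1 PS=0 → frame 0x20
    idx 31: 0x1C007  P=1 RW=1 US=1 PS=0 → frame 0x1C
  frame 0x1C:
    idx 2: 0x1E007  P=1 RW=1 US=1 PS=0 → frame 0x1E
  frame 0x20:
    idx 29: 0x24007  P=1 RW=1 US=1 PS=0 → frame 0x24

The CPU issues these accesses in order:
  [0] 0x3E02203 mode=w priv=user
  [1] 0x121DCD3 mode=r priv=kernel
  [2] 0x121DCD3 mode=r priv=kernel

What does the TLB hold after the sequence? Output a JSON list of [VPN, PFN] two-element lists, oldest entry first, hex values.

Per-access translation:
#0 VA=0x3E02203 (w,user):
  lvl0: tbl 0x1B, slot 31 ⇒ 0x1C007 (P1/RW1/US1/PS0)
  lvl1: tbl 0x1C, slot 2 ⇒ 0x1E007 (P1/RW1/US1/PS0)
  → PA=0x1E203  (2 entries read)
#1 VA=0x121DCD3 (r,kernel):
  lvl0: tbl 0x1B, slot 9 ⇒ 0x20007 (P1/RW1/US1/PS0)
  lvl1: tbl 0x20, slot 29 ⇒ 0x24007 (P1/RW1/US1/PS0)
  → PA=0x24CD3  (2 entries read)
#2 VA=0x121DCD3 (r,kernel):
  TLB hit vpn=0x121D → PA=0x24CD3

TLB: [["0x3E02", "0x1E"], ["0x121D", "0x24"]]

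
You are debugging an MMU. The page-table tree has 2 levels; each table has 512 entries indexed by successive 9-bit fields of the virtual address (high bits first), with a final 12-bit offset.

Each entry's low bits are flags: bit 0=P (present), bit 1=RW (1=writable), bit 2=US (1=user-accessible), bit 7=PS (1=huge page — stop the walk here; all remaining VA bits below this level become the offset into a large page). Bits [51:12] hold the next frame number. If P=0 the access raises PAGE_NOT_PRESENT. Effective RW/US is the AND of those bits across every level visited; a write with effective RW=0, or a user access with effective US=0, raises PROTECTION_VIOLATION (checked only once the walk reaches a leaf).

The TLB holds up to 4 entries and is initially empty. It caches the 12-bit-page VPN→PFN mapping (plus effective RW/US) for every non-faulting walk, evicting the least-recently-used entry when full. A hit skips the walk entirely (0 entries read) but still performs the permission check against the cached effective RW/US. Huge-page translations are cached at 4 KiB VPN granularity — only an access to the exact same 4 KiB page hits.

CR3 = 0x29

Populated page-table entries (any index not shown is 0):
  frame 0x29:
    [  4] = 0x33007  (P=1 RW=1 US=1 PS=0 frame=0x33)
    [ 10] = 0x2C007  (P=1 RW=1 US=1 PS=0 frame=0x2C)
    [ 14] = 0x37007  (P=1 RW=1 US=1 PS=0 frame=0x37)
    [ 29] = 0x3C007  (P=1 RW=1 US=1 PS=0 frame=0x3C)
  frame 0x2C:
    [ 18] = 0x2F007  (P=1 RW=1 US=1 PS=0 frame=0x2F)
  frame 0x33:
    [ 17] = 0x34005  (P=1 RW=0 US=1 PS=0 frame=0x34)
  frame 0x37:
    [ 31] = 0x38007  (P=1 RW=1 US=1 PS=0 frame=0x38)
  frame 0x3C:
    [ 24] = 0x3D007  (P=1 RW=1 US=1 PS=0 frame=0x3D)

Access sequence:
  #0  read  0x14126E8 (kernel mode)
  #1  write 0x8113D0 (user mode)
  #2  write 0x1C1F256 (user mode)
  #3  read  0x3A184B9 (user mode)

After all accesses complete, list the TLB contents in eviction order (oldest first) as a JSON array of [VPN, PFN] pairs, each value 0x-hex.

Per-access translation:
#0 VA=0x14126E8 (r,kernel):
  [0] read 0x29 idx=10: raw=0x2C007 flags P=1 W=1 U=1 S=0
  [1] read 0x2C idx=18: raw=0x2F007 flags P=1 W=1 U=1 S=0
  ⇒ phys 0x2F6E8  [2 reads]
#1 VA=0x8113D0 (w,user):
  [0] read 0x29 idx=4: raw=0x33007 flags P=1 W=1 U=1 S=0
  [1] read 0x33 idx=17: raw=0x34005 flags P=1 W=0 U=1 S=0
  ✗ PROTECTION_VIOLATION  [2 reads]
#2 VA=0x1C1F256 (w,user):
  [0] read 0x29 idx=14: raw=0x37007 flags P=1 W=1 U=1 S=0
  [1] read 0x37 idx=31: raw=0x38007 flags P=1 W=1 U=1 S=0
  ⇒ phys 0x38256  [2 reads]
#3 VA=0x3A184B9 (r,user):
  [0] read 0x29 idx=29: raw=0x3C007 flags P=1 W=1 U=1 S=0
  [1] read 0x3C idx=24: raw=0x3D007 flags P=1 W=1 U=1 S=0
  ⇒ phys 0x3D4B9  [2 reads]

TLB: [["0x1412", "0x2F"], ["0x1C1F", "0x38"], ["0x3A18", "0x3D"]]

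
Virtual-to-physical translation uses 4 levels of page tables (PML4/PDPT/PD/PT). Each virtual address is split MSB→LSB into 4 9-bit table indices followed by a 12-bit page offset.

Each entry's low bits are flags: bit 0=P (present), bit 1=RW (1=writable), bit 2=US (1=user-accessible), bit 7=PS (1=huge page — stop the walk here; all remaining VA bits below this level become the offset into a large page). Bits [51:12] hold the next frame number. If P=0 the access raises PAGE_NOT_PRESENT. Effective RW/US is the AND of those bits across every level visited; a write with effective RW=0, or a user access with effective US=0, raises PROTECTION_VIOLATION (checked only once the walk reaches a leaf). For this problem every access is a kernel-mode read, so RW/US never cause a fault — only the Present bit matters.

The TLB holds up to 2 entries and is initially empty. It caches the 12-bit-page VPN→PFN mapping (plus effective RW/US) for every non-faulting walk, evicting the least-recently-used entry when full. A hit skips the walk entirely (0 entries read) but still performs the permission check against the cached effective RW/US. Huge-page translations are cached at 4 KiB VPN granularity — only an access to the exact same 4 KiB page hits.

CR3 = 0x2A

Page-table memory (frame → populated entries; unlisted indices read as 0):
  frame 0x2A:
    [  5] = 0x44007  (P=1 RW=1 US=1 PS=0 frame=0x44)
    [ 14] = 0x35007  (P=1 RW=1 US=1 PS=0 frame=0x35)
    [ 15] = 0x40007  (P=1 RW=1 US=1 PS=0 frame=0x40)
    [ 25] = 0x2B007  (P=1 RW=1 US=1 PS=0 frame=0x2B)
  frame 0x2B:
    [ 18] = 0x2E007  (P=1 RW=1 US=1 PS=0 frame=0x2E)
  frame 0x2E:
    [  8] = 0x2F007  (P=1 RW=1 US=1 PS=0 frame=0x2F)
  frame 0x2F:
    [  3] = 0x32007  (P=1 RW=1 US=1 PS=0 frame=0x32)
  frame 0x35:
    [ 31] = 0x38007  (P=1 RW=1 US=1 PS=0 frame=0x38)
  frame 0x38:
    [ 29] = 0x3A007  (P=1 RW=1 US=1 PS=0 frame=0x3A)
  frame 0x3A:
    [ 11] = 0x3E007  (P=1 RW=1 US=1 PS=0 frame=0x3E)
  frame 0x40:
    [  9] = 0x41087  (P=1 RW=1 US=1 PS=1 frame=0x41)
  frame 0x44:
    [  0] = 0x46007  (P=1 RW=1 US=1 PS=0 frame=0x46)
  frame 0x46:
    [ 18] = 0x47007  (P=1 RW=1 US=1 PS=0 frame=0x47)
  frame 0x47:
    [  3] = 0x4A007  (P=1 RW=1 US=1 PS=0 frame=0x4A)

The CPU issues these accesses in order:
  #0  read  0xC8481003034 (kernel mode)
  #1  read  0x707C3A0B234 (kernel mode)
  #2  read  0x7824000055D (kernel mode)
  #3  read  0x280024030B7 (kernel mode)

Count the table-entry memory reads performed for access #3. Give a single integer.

Trace:
#0 VA=0xC8481003034 (r,kernel):
  L0 @0x2A[25] → 0x2B007  P=1,RW=1,US=1,PS=0
  L1 @0x2B[18] → 0x2E007  P=1,RW=1,US=1,PS=0
  L2 @0x2E[8] → 0x2F007  P=1,RW=1,US=1,PS=0
  L3 @0x2F[3] → 0x32007  P=1,RW=1,US=1,PS=0
  ⇒ phys 0x32034  [4 reads]
#1 VA=0x707C3A0B234 (r,kernel):
  L0 @0x2A[14] → 0x35007  P=1,RW=1,US=1,PS=0
  L1 @0x35[31] → 0x38007  P=1,RW=1,US=1,PS=0
  L2 @0x38[29] → 0x3A007  P=1,RW=1,US=1,PS=0
  L3 @0x3A[11] → 0x3E007  P=1,RW=1,US=1,PS=0
  ⇒ phys 0x3E234  [4 reads]
#2 VA=0x7824000055D (r,kernel):
  L0 @0x2A[15] → 0x40007  P=1,RW=1,US=1,PS=0
  L1 @0x40[9] → 0x41087  P=1,RW=1,US=1,PS=1
  ⇒ phys 0x4155D (huge @L1)  [2 reads]
#3 VA=0x280024030B7 (r,kernel):
  L0 @0x2A[5] → 0x44007  P=1,RW=1,US=1,PS=0
  L1 @0x44[0] → 0x46007  P=1,RW=1,US=1,PS=0
  L2 @0x46[18] → 0x47007  P=1,RW=1,US=1,PS=0
  L3 @0x47[3] → 0x4A007  P=1,RW=1,US=1,PS=0
  ⇒ phys 0x4A0B7  [4 reads]

Entries read for #3: 4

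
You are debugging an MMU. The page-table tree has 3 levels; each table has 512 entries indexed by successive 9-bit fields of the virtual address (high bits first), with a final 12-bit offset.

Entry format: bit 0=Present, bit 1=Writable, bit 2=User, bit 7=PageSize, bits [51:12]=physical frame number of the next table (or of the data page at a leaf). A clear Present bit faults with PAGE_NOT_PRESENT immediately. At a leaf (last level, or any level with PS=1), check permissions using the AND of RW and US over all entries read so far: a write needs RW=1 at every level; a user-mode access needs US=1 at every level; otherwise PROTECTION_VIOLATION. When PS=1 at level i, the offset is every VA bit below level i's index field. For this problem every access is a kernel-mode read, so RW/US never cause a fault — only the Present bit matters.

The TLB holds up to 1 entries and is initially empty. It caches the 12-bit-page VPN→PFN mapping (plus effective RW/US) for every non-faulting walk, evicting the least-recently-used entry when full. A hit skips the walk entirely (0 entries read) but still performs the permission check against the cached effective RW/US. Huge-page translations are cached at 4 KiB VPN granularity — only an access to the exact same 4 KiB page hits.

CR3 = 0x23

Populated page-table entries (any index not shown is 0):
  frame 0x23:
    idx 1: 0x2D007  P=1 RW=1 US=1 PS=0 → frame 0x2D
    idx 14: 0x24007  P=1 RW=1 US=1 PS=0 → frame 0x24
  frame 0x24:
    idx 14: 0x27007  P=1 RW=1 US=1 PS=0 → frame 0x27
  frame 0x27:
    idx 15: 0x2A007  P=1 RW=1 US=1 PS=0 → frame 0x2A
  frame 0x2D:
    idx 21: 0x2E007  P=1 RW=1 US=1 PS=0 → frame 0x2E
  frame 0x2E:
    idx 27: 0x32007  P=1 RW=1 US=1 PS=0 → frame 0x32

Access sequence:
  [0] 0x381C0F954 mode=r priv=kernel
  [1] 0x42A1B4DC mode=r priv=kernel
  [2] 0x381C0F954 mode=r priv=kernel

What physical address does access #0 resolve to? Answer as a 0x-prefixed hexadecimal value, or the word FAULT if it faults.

Walk each access:
#0 VA=0x381C0F954 (r,kernel):
  lvl0: tbl 0x23, slot 14 ⇒ 0x24007 (P1/RW1/US1/PS0)
  lvl1: tbl 0x24, slot 14 ⇒ 0x27007 (P1/RW1/US1/PS0)
  lvl2: tbl 0x27, slot 15 ⇒ 0x2A007 (P1/RW1/US1/PS0)
  → PA=0x2A954  (3 entries read)
#1 VA=0x42A1B4DC (r,kernel):
  lvl0: tbl 0x23, slot 1 ⇒ 0x2D007 (P1/RW1/US1/PS0)
  lvl1: tbl 0x2D, slot 21 ⇒ 0x2E007 (P1/RW1/US1/PS0)
  lvl2: tbl 0x2E, slot 27 ⇒ 0x32007 (P1/RW1/US1/PS0)
  → PA=0x324DC  (3 entries read)
#2 VA=0x381C0F954 (r,kernel):
  lvl0: tbl 0x23, slot 14 ⇒ 0x24007 (P1/RW1/US1/PS0)
  lvl1: tbl 0x24, slot 14 ⇒ 0x27007 (P1/RW1/US1/PS0)
  lvl2: tbl 0x27, slot 15 ⇒ 0x2A007 (P1/RW1/US1/PS0)
  → PA=0x2A954  (3 entries read)

Access #0 PA: 0x2A954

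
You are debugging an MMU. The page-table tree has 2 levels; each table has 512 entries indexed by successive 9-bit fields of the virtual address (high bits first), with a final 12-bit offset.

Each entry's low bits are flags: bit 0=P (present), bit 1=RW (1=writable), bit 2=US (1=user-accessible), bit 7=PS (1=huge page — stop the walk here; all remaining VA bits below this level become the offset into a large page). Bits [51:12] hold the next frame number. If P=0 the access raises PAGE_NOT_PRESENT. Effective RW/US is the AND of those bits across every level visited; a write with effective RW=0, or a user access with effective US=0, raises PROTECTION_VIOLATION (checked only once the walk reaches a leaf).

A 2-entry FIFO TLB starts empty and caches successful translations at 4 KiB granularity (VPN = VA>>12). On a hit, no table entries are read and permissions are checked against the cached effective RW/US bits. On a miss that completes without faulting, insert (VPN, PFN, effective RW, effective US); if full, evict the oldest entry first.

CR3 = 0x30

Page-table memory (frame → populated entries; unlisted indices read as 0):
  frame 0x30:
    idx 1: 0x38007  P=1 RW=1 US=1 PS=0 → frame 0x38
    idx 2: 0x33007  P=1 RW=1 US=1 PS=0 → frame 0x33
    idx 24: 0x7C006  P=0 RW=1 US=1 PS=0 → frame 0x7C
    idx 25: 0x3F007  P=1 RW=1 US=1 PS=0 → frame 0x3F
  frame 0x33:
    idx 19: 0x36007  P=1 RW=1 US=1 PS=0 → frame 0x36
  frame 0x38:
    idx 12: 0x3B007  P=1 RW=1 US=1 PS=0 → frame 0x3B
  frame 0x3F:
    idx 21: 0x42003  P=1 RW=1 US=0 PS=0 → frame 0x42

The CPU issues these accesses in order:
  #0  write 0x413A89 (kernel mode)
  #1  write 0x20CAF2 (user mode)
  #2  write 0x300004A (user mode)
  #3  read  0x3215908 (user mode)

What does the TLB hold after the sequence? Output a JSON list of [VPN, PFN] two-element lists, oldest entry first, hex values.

Per-access translation:
#0 VA=0x413A89 (w,kernel):
  L0: frame=0x30 idx=2 entry=0x33007 [P=1 RW=1 US=1 PS=0]
  L1: frame=0x33 idx=19 entry=0x36007 [P=1 RW=1 US=1 PS=0]
  ✓ 0x36A89  — 2 lookups
#1 VA=0x20CAF2 (w,user):
  L0: frame=0x30 idx=1 entry=0x38007 [P=1 RW=1 US=1 PS=0]
  L1: frame=0x38 idx=12 entry=0x3B007 [P=1 RW=1 US=1 PS=0]
  ✓ 0x3BAF2  — 2 lookups
#2 VA=0x300004A (w,user):
  L0: frame=0x30 idx=24 entry=0x7C006 [P=0 RW=1 US=1 PS=0]
  → PAGE_NOT_PRESENT  (1 entries read)
#3 VA=0x3215908 (r,user):
  L0: frame=0x30 idx=25 entry=0x3F007 [P=1 RW=1 US=1 PS=0]
  L1: frame=0x3F idx=21 entry=0x42003 [P=1 RW=1 US=0 PS=0]
  → PROTECTION_VIOLATION  (2 entries read)

TLB: [["0x413", "0x36"], ["0x20C", "0x3B"]]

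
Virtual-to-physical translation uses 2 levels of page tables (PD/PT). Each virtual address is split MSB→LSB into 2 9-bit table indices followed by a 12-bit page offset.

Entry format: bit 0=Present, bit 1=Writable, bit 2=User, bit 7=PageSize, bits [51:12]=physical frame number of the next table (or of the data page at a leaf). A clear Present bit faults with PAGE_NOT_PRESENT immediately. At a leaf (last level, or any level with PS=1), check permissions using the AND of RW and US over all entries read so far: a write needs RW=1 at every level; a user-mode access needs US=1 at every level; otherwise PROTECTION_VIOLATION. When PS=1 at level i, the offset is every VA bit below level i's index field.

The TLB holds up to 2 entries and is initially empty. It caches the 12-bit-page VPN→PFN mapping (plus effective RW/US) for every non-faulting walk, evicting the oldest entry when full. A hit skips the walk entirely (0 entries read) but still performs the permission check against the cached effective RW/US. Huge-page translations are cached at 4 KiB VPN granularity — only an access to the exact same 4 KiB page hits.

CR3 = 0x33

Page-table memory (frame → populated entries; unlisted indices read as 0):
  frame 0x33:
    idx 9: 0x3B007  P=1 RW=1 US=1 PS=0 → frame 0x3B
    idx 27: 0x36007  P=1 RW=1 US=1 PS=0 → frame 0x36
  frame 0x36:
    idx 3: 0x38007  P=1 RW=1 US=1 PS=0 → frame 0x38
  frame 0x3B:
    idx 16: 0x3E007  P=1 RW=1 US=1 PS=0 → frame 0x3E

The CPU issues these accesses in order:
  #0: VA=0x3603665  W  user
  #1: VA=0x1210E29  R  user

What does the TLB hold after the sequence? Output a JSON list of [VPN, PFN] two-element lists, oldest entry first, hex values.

Trace:
#0 VA=0x3603665 (w,user):
  [0] read 0x33 idx=27: raw=0x36007 flags P=1 W=1 U=1 S=0
  [1] read 0x36 idx=3: raw=0x38007 flags P=1 W=1 U=1 S=0
  ⇒ phys 0x38665  [2 reads]
#1 VA=0x1210E29 (r,user):
  [0] read 0x33 idx=9: raw=0x3B007 flags P=1 W=1 U=1 S=0
  [1] read 0x3B idx=16: raw=0x3E007 flags P=1 W=1 U=1 S=0
  ⇒ phys 0x3EE29  [2 reads]

TLB: [["0x3603", "0x38"], ["0x1210", "0x3E"]]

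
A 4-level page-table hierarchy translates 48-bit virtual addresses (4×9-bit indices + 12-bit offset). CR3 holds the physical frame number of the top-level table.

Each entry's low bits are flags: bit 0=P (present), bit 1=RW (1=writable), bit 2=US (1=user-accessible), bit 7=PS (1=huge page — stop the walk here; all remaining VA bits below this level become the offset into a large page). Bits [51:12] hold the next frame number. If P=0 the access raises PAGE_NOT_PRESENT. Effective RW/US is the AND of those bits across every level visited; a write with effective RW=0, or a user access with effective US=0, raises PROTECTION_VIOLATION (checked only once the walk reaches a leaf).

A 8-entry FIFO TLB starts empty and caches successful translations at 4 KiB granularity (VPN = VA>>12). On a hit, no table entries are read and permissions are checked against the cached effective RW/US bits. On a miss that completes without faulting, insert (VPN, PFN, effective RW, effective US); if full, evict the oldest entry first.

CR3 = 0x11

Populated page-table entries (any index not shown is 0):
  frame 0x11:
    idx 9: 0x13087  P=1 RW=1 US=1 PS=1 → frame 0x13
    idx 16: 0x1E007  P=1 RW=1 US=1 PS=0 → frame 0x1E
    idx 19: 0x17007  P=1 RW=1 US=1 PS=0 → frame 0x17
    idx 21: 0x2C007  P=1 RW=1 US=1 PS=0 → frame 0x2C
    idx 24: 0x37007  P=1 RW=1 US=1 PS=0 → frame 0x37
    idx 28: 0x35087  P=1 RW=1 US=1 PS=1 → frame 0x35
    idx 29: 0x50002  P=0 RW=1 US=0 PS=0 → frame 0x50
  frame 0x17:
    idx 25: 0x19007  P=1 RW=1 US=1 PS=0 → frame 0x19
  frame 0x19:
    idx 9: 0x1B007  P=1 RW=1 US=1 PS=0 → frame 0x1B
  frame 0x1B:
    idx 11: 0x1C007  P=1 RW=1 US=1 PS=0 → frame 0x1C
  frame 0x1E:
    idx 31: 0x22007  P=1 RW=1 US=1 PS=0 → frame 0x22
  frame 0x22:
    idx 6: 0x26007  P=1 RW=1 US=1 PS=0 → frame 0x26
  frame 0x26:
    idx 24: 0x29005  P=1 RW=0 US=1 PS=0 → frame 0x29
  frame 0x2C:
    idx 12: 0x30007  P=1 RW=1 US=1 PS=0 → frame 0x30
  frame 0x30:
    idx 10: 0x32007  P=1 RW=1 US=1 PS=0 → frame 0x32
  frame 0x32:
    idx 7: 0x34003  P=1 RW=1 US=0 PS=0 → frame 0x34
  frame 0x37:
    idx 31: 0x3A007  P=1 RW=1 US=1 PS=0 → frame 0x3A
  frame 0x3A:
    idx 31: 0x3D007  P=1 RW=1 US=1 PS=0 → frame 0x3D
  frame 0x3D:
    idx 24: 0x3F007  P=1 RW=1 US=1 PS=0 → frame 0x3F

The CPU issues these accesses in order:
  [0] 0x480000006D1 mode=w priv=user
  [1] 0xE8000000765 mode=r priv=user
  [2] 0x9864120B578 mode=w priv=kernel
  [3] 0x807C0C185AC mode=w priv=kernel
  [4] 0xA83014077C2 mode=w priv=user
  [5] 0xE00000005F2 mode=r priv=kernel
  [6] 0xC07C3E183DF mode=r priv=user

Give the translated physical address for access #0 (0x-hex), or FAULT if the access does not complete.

Walk each access:
#0 VA=0x480000006D1 (w,user):
  [0] read 0x11 idx=9: raw=0x13087 flags P=1 W=1 U=1 S=1
  ✓ 0x136D1 (huge @L0)  — 1 lookups
#1 VA=0xE8000000765 (r,user):
  [0] read 0x11 idx=29: raw=0x50002 flags P=0 W=1 U=0 S=0
  → PAGE_NOT_PRESENT  (1 entries read)
#2 VA=0x9864120B578 (w,kernel):
  [0] read 0x11 idx=19: raw=0x17007 flags P=1 W=1 U=1 S=0
  [1] read 0x17 idx=25: raw=0x19007 flags P=1 W=1 U=1 S=0
  [2] read 0x19 idx=9: raw=0x1B007 flags P=1 W=1 U=1 S=0
  [3] read 0x1B idx=11: raw=0x1C007 flags P=1 W=1 U=1 S=0
  ✓ 0x1C578  — 4 lookups
#3 VA=0x807C0C185AC (w,kernel):
  [0] read 0x11 idx=16: raw=0x1E007 flags P=1 W=1 U=1 S=0
  [1] read 0x1E idx=31: raw=0x22007 flags P=1 W=1 U=1 S=0
  [2] read 0x22 idx=6: raw=0x26007 flags P=1 W=1 U=1 S=0
  [3] read 0x26 idx=24: raw=0x29005 flags P=1 W=0 U=1 S=0
  → PROTECTION_VIOLATION  (4 entries read)
#4 VA=0xA83014077C2 (w,user):
  [0] read 0x11 idx=21: raw=0x2C007 flags P=1 W=1 U=1 S=0
  [1] read 0x2C idx=12: raw=0x30007 flags P=1 W=1 U=1 S=0
  [2] read 0x30 idx=10: raw=0x32007 flags P=1 W=1 U=1 S=0
  [3] read 0x32 idx=7: raw=0x34003 flags P=1 W=1 U=0 S=0
  → PROTECTION_VIOLATION  (4 entries read)
#5 VA=0xE00000005F2 (r,kernel):
  [0] read 0x11 idx=28: raw=0x35087 flags P=1 W=1 U=1 S=1
  ✓ 0x355F2 (huge @L0)  — 1 lookups
#6 VA=0xC07C3E183DF (r,user):
  [0] read 0x11 idx=24: raw=0x37007 flags P=1 W=1 U=1 S=0
  [1] read 0x37 idx=31: raw=0x3A007 flags P=1 W=1 U=1 S=0
  [2] read 0x3A idx=31: raw=0x3D007 flags P=1 W=1 U=1 S=0
  [3] read 0x3D idx=24: raw=0x3F007 flags P=1 W=1 U=1 S=0
  ✓ 0x3F3DF  — 4 lookups

Access #0 PA: 0x136D1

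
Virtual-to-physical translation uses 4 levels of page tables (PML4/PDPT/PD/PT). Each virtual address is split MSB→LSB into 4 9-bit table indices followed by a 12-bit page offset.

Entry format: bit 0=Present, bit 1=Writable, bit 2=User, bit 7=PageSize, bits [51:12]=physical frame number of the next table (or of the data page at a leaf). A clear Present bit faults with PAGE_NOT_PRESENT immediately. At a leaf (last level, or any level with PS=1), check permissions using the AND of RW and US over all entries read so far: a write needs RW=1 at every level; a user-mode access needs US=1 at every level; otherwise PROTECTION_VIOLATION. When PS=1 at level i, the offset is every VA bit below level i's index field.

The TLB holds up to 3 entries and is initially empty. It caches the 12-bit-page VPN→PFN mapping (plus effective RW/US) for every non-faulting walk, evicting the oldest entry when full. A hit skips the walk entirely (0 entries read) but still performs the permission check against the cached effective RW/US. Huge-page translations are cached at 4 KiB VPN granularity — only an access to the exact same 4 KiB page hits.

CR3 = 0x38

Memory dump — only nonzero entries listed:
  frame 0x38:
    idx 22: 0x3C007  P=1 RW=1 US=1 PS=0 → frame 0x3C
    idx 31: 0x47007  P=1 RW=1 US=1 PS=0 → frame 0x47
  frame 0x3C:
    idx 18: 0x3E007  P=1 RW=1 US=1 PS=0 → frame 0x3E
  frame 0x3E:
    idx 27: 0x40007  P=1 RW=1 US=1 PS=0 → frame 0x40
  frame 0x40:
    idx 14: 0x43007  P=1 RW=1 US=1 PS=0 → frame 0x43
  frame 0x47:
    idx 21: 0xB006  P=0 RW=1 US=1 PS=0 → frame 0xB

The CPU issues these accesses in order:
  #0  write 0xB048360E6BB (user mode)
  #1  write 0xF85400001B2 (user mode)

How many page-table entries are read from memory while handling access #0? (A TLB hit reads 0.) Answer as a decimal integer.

Trace:
#0 VA=0xB048360E6BB (w,user):
  L0 @0x38[22] → 0x3C007  P=1,RW=1,US=1,PS=0
  L1 @0x3C[18] → 0x3E007  P=1,RW=1,US=1,PS=0
  L2 @0x3E[27] → 0x40007  P=1,RW=1,US=1,PS=0
  L3 @0x40[14] → 0x43007  P=1,RW=1,US=1,PS=0
  → PA=0x436BB  (4 entries read)
#1 VA=0xF85400001B2 (w,user):
  L0 @0x38[31] → 0x47007  P=1,RW=1,US=1,PS=0
  L1 @0x47[21] → 0xB006  P=0,RW=1,US=1,PS=0
  ✗ PAGE_NOT_PRESENT  [2 reads]

Entries read for #0: 4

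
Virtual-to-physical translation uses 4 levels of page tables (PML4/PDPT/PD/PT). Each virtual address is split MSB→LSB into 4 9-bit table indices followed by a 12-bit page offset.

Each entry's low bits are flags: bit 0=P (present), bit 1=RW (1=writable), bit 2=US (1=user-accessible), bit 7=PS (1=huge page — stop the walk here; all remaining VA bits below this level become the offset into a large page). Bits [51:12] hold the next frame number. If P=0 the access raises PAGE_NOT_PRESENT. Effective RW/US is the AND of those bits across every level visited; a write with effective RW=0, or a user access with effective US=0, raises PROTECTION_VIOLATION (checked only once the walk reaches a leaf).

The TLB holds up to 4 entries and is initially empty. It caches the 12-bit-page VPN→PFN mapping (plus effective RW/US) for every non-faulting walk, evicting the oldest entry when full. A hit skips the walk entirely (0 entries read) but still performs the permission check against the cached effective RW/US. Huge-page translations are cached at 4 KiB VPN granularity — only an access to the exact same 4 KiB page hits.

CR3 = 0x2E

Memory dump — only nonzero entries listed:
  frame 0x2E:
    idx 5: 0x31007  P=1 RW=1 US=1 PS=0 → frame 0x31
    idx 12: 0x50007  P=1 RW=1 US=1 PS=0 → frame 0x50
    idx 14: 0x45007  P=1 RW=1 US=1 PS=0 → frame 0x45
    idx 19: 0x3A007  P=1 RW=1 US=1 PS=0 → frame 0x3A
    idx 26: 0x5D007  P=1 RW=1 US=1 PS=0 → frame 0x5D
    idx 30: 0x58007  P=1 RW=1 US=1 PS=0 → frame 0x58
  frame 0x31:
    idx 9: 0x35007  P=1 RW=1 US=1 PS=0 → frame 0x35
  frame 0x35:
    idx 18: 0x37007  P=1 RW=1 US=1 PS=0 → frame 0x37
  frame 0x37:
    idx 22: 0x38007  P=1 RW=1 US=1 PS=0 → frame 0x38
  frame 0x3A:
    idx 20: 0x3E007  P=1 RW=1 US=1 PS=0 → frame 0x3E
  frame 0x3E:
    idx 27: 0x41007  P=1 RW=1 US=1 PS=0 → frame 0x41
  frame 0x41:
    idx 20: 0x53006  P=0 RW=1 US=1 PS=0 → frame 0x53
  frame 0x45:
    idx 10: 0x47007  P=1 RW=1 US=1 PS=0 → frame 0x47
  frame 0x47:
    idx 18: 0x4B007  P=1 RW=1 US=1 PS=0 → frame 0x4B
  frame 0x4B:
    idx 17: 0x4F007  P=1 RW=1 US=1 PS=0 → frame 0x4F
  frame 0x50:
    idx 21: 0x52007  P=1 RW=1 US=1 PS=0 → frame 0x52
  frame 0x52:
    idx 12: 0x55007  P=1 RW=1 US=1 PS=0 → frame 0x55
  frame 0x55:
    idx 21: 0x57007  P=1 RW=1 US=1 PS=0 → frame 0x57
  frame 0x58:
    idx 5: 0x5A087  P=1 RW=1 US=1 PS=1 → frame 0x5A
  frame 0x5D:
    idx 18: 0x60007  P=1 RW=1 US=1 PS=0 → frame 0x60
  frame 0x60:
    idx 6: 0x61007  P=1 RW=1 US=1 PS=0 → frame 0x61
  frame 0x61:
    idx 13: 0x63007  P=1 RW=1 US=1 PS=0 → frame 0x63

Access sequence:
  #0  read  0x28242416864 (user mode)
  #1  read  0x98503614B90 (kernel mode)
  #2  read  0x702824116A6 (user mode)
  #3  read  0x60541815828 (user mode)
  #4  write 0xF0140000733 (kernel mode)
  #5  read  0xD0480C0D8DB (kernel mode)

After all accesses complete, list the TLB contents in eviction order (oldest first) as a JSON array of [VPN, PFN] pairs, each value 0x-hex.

Per-access translation:
#0 VA=0x28242416864 (r,user):
  L0: frame=0x2E idx=5 entry=0x31007 [P=1 RW=1 US=1 PS=0]
  L1: frame=0x31 idx=9 entry=0x35007 [P=1 RW=1 US=1 PS=0]
  L2: frame=0x35 idx=18 entry=0x37007 [P=1 RW=1 US=1 PS=0]
  L3: frame=0x37 idx=22 entry=0x38007 [P=1 RW=1 US=1 PS=0]
  ✓ 0x38864  — 4 lookups
#1 VA=0x98503614B90 (r,kernel):
  L0: frame=0x2E idx=19 entry=0x3A007 [P=1 RW=1 US=1 PS=0]
  L1: frame=0x3A idx=20 entry=0x3E007 [P=1 RW=1 US=1 PS=0]
  L2: frame=0x3E idx=27 entry=0x41007 [P=1 RW=1 US=1 PS=0]
  L3: frame=0x41 idx=20 entry=0x53006 [P=0 RW=1 US=1 PS=0]
  ✗ PAGE_NOT_PRESENT  [4 reads]
#2 VA=0x702824116A6 (r,user):
  L0: frame=0x2E idx=14 entry=0x45007 [P=1 RW=1 US=1 PS=0]
  L1: frame=0x45 idx=10 entry=0x47007 [P=1 RW=1 US=1 PS=0]
  L2: frame=0x47 idx=18 entry=0x4B007 [P=1 RW=1 US=1 PS=0]
  L3: frame=0x4B idx=17 entry=0x4F007 [P=1 RW=1 US=1 PS=0]
  ✓ 0x4F6A6  — 4 lookups
#3 VA=0x60541815828 (r,user):
  L0: frame=0x2E idx=12 entry=0x50007 [P=1 RW=1 US=1 PS=0]
  L1: frame=0x50 idx=21 entry=0x52007 [P=1 RW=1 US=1 PS=0]
  L2: frame=0x52 idx=12 entry=0x55007 [P=1 RW=1 US=1 PS=0]
  L3: frame=0x55 idx=21 entry=0x57007 [P=1 RW=1 US=1 PS=0]
  ✓ 0x57828  — 4 lookups
#4 VA=0xF0140000733 (w,kernel):
  L0: frame=0x2E idx=30 entry=0x58007 [P=1 RW=1 US=1 PS=0]
  L1: frame=0x58 idx=5 entry=0x5A087 [P=1 RW=1 US=1 PS=1]
  ✓ 0x5A733 (huge @L1)  — 2 lookups
#5 VA=0xD0480C0D8DB (r,kernel):
  L0: frame=0x2E idx=26 entry=0x5D007 [P=1 RW=1 US=1 PS=0]
  L1: frame=0x5D idx=18 entry=0x60007 [P=1 RW=1 US=1 PS=0]
  L2: frame=0x60 idx=6 entry=0x61007 [P=1 RW=1 US=1 PS=0]
  L3: frame=0x61 idx=13 entry=0x63007 [P=1 RW=1 US=1 PS=0]
  ✓ 0x638DB  — 4 lookups

TLB: [["0x70282411", "0x4F"], ["0x60541815", "0x57"], ["0xF0140000", "0x5A"], ["0xD0480C0D", "0x63"]]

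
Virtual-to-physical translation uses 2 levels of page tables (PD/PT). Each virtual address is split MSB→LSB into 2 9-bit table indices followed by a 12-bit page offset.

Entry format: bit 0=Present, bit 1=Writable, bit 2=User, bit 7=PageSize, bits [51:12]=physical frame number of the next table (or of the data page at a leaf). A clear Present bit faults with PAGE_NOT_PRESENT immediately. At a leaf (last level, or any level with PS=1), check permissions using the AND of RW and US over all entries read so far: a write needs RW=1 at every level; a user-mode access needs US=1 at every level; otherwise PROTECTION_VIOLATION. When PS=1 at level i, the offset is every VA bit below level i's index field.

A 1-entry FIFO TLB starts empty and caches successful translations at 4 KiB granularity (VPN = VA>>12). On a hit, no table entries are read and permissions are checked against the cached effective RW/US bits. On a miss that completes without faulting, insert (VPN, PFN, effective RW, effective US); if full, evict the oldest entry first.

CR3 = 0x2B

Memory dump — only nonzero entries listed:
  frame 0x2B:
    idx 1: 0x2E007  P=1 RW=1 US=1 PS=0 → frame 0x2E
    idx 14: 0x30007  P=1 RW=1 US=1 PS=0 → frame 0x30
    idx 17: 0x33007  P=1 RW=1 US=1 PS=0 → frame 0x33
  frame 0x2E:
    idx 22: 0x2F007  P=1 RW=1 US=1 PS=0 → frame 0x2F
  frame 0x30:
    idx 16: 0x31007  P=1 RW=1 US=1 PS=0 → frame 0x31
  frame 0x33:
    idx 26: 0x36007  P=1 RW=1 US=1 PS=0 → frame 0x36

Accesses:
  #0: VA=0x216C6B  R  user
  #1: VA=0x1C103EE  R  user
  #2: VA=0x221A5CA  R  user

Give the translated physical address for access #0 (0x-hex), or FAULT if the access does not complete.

Per-access translation:
#0 VA=0x216C6B (r,user):
  lvl0: tbl 0x2B, slot 1 ⇒ 0x2E007 (P1/RW1/US1/PS0)
  lvl1: tbl 0x2E, slot 22 ⇒ 0x2F007 (P1/RW1/US1/PS0)
  ✓ 0x2FC6B  — 2 lookups
#1 VA=0x1C103EE (r,user):
  lvl0: tbl 0x2B, slot 14 ⇒ 0x30007 (P1/RW1/US1/PS0)
  lvl1: tbl 0x30, slot 16 ⇒ 0x31007 (P1/RW1/US1/PS0)
  ✓ 0x313EE  — 2 lookups
#2 VA=0x221A5CA (r,user):
  lvl0: tbl 0x2B, slot 17 ⇒ 0x33007 (P1/RW1/US1/PS0)
  lvl1: tbl 0x33, slot 26 ⇒ 0x36007 (P1/RW1/US1/PS0)
  ✓ 0x365CA  — 2 lookups

Access #0 PA: 0x2FC6B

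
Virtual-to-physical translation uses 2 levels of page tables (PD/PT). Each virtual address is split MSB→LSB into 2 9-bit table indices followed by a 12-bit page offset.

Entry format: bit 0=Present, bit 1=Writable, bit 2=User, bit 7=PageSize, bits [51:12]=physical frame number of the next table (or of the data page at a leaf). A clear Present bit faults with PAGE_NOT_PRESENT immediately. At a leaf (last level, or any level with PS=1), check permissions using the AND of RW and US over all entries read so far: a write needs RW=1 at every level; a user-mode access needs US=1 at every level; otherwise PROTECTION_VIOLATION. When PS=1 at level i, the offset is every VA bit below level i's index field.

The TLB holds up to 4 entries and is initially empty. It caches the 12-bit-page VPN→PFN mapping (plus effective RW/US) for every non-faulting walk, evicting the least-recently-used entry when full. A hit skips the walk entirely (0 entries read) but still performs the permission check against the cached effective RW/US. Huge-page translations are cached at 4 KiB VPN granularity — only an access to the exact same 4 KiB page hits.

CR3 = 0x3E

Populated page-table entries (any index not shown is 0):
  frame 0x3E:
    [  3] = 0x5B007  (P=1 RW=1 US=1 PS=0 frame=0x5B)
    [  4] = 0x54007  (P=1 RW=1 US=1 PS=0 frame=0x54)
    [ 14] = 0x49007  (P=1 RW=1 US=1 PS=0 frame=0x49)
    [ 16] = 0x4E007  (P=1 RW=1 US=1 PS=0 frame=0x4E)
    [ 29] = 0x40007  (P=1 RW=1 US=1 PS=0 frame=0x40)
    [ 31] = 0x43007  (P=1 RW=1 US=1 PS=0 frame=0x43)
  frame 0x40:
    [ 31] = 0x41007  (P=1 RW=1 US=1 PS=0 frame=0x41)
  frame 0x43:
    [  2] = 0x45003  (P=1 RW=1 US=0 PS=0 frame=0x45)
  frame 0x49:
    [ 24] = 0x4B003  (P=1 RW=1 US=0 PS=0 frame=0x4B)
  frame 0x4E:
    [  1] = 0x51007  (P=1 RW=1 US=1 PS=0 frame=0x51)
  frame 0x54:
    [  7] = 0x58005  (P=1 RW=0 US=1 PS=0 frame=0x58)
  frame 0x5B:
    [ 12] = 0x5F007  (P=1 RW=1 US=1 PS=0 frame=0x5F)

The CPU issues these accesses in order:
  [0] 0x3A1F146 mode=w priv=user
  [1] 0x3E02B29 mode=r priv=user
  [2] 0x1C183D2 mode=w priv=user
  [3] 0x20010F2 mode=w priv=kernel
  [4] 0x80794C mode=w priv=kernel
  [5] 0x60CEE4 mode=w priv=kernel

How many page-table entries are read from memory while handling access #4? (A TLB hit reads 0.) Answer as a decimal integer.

Per-access translation:
#0 VA=0x3A1F146 (w,user):
  lvl0: tbl 0x3E, slot 29 ⇒ 0x40007 (P1/RW1/US1/PS0)
  lvl1: tbl 0x40, slot 31 ⇒ 0x41007 (P1/RW1/US1/PS0)
  ⇒ phys 0x41146  [2 reads]
#1 VA=0x3E02B29 (r,user):
  lvl0: tbl 0x3E, slot 31 ⇒ 0x43007 (P1/RW1/US1/PS0)
  lvl1: tbl 0x43, slot 2 ⇒ 0x45003 (P1/RW1/US0/PS0)
  ⇒ fault: PROTECTION_VIOLATION  — 2 lookups
#2 VA=0x1C183D2 (w,user):
  lvl0: tbl 0x3E, slot 14 ⇒ 0x49007 (P1/RW1/US1/PS0)
  lvl1: tbl 0x49, slot 24 ⇒ 0x4B003 (P1/RW1/US0/PS0)
  ⇒ fault: PROTECTION_VIOLATION  — 2 lookups
#3 VA=0x20010F2 (w,kernel):
  lvl0: tbl 0x3E, slot 16 ⇒ 0x4E007 (P1/RW1/US1/PS0)
  lvl1: tbl 0x4E, slot 1 ⇒ 0x51007 (P1/RW1/US1/PS0)
  ⇒ phys 0x510F2  [2 reads]
#4 VA=0x80794C (w,kernel):
  lvl0: tbl 0x3E, slot 4 ⇒ 0x54007 (P1/RW1/US1/PS0)
  lvl1: tbl 0x54, slot 7 ⇒ 0x58005 (P1/RW0/US1/PS0)
  ⇒ fault: PROTECTION_VIOLATION  — 2 lookups
#5 VA=0x60CEE4 (w,kernel):
  lvl0: tbl 0x3E, slot 3 ⇒ 0x5B007 (P1/RW1/US1/PS0)
  lvl1: tbl 0x5B, slot 12 ⇒ 0x5F007 (P1/RW1/US1/PS0)
  ⇒ phys 0x5FEE4  [2 reads]

Entries read for #4: 2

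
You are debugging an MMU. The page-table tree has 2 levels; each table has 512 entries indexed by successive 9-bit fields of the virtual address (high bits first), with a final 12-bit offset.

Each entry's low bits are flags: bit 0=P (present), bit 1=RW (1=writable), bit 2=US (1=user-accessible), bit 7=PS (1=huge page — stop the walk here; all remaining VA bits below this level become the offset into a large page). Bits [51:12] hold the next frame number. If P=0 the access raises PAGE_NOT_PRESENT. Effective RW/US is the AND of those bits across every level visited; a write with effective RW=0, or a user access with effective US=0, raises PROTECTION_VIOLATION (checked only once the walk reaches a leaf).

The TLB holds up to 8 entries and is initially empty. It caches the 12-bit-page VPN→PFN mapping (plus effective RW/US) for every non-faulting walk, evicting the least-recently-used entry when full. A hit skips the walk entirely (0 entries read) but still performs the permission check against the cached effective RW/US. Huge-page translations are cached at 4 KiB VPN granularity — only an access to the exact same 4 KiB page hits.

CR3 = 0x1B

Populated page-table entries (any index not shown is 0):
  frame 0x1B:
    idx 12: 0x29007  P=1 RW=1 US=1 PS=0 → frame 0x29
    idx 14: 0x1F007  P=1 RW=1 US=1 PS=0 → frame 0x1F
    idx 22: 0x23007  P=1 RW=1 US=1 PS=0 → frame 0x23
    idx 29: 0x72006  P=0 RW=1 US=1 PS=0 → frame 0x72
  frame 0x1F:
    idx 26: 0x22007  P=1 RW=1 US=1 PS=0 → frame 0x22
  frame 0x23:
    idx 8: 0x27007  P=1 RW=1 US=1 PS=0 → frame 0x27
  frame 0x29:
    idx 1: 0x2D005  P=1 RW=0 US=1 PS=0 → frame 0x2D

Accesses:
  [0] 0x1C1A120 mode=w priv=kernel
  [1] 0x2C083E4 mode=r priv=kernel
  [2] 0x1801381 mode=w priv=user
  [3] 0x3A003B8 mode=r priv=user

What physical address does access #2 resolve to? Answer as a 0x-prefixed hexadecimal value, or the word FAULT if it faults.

Per-access translation:
#0 VA=0x1C1A120 (w,kernel):
  L0 @0x1B[14] → 0x1F007  P=1,RW=1,US=1,PS=0
  L1 @0x1F[26] → 0x22007  P=1,RW=1,US=1,PS=0
  ⇒ phys 0x22120  [2 reads]
#1 VA=0x2C083E4 (r,kernel):
  L0 @0x1B[22] → 0x23007  P=1,RW=1,US=1,PS=0
  L1 @0x23[8] → 0x27007  P=1,RW=1,US=1,PS=0
  ⇒ phys 0x273E4  [2 reads]
#2 VA=0x1801381 (w,user):
  L0 @0x1B[12] → 0x29007  P=1,RW=1,US=1,PS=0
  L1 @0x29[1] → 0x2D005  P=1,RW=0,US=1,PS=0
  → PROTECTION_VIOLATION  (2 entries read)
#3 VA=0x3A003B8 (r,user):
  L0 @0x1B[29] → 0x72006  P=0,RW=1,US=1,PS=0
  → PAGE_NOT_PRESENT  (1 entries read)

Access #2 PA: FAULT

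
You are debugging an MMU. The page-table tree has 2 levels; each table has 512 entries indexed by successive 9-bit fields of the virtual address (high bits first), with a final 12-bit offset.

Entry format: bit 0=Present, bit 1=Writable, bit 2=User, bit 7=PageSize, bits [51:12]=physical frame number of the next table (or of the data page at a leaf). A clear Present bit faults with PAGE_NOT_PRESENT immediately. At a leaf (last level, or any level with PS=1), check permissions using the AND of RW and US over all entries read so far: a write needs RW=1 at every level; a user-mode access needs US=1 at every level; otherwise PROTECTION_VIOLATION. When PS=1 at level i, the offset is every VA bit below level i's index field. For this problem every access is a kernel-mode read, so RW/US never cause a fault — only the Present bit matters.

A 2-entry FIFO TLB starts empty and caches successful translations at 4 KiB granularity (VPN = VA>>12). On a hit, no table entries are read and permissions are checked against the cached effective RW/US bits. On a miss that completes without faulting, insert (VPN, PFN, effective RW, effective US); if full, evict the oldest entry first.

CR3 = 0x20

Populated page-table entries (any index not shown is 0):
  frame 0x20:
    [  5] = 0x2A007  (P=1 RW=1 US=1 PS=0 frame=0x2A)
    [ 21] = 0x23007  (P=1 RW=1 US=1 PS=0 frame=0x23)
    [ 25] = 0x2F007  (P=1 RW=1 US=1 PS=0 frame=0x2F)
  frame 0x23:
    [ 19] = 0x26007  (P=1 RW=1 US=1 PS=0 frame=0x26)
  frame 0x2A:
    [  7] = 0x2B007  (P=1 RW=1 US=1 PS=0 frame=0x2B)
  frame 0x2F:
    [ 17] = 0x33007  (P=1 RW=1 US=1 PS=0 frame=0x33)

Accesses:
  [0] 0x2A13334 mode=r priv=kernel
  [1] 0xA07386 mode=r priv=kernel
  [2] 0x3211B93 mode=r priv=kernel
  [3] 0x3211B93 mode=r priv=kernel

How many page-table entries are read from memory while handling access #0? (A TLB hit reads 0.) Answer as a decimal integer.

Per-access translation:
#0 VA=0x2A13334 (r,kernel):
  L0 @0x20[21] → 0x23007  P=1,RW=1,US=1,PS=0
  L1 @0x23[19] → 0x26007  P=1,RW=1,US=1,PS=0
  → PA=0x26334  (2 entries read)
#1 VA=0xA07386 (r,kernel):
  L0 @0x20[5] → 0x2A007  P=1,RW=1,US=1,PS=0
  L1 @0x2A[7] → 0x2B007  P=1,RW=1,US=1,PS=0
  → PA=0x2B386  (2 entries read)
#2 VA=0x3211B93 (r,kernel):
  L0 @0x20[25] → 0x2F007  P=1,RW=1,US=1,PS=0
  L1 @0x2F[17] → 0x33007  P=1,RW=1,US=1,PS=0
  → PA=0x33B93  (2 entries read)
#3 VA=0x3211B93 (r,kernel):
  TLB hit vpn=0x3211 → PA=0x33B93

Entries read for #0: 2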